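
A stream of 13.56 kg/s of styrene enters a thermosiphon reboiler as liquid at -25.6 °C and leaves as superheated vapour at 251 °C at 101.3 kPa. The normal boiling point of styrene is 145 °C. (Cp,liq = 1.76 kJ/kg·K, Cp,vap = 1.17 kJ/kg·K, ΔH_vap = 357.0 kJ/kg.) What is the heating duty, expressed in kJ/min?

liquid -25.6→145 °C: 300.26 kJ/kg
vaporisation at 145 °C: 357 kJ/kg
vapour 145→251 °C: 124.02 kJ/kg
Δh = 300.26 + 357 + 124.02 = 781.28 kJ/kg
Q = ṁ·Δh = 13.56 kg/s × 781.28 kJ/kg = 10594 kJ/s
|Q| = 10594 kW = 635650 kJ/min

Q = 636000 kJ/min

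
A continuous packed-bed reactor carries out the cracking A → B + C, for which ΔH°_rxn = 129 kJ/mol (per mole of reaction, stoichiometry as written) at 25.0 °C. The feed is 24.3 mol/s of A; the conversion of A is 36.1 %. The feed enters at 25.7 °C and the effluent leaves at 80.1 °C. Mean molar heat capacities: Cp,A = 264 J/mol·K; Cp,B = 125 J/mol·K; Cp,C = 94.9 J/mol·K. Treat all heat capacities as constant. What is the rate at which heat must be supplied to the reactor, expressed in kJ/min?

Q_in = 87600 kJ/min

Extent of reaction ξ = 0.361 × 24.3 = 8.7723 mol/s
Reaction term: ξ·ΔH°_rxn = 8.7723 × 129 = 1131.6 kJ/s
Sensible, feed 25.7→25 °C: -4.4906 kJ/s
Outlet flows (mol/s): A 15.528, B 8.7723, C 8.7723
Sensible, products 25→80.1 °C: 332.16 kJ/s
Q = ΔH = 1459.3 kJ/s = 1459.3 kW
Heat supplied = 87558 kJ/min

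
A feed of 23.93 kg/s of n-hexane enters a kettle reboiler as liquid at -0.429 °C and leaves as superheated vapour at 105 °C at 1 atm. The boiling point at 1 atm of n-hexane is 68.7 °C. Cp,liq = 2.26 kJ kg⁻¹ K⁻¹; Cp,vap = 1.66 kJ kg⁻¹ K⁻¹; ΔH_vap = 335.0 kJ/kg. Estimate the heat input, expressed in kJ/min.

liquid -0.429→68.7 °C: 156.23 kJ/kg
vaporisation at 68.7 °C: 335 kJ/kg
vapour 68.7→105 °C: 60.258 kJ/kg
Δh = 156.23 + 335 + 60.258 = 551.49 kJ/kg
Q = ṁ·Δh = 23.93 kg/s × 551.49 kJ/kg = 13197 kJ/s
|Q| = 13197 kW = 791830 kJ/min

Q = 792000 kJ/min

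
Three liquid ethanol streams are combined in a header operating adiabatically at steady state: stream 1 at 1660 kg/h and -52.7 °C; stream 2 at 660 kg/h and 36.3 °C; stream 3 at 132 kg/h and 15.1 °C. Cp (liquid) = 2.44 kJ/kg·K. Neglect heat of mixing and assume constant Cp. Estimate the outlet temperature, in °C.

Adiabatic, steady state ⇒ Σ ṁᵢCp,ᵢ(T_out − Tᵢ) = 0
T_out = Σ ṁᵢCp,ᵢTᵢ / Σ ṁᵢCp,ᵢ
      = -150140 / 5982.9 = -25.094 °C

T_out = -25.1 °C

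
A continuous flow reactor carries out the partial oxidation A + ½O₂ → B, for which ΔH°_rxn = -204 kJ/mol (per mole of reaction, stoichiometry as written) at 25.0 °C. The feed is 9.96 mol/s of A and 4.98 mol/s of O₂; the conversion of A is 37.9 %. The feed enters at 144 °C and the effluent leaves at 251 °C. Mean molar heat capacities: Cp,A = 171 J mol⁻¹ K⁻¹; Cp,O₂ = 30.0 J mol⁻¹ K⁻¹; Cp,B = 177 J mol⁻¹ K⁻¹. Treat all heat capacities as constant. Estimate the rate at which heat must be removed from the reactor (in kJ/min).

Q_out = 34800 kJ/min

Extent of reaction ξ = 0.379 × 9.96 = 3.7748 mol/s
Reaction term: ξ·ΔH°_rxn = 3.7748 × -204 = -770.07 kJ/s
Sensible, feed 144→25 °C: -220.45 kJ/s
Outlet flows (mol/s): A 6.1852, O₂ 3.0926, B 3.7748
Sensible, products 25→251 °C: 411 kJ/s
Q = ΔH = -579.52 kJ/s = -579.52 kW
Heat removed = 34771 kJ/min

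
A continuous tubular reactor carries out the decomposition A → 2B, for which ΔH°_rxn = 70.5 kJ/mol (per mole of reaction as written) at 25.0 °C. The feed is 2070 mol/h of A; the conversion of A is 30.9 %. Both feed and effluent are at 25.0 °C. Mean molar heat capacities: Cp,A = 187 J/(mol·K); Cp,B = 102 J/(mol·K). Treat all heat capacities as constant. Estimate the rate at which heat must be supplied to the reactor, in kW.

Extent of reaction ξ = 0.309 × 2070 = 639.63 mol/h
Reaction term: ξ·ΔH°_rxn = 639.63 × 70.5 = 45094 kJ/h
Q = ΔH = 45094 kJ/h = 12.526 kW
Heat supplied = 12.526 kW

Q_in = 12.5 kW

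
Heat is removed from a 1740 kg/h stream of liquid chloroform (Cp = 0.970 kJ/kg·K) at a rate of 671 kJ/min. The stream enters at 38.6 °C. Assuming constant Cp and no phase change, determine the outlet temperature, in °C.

Q = 671 kJ/min = 40260 kJ/h
ΔT = Q/(ṁ·Cp) = 40260/(1740×0.970) = 23.854 K
T_out = 38.6 − 23.854 = 14.746 °C

T_out = 14.7 °C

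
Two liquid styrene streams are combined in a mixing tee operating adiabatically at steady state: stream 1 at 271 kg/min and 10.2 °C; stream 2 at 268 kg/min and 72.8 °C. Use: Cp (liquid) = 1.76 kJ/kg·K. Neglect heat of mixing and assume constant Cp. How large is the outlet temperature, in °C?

T_out = 41.3 °C

No heat crosses the boundary, so H_out = H_in.
Σ ṁᵢCp,ᵢTᵢ = 271×1.76×10.2 + 268×1.76×72.8 = 39203
Σ ṁᵢCp,ᵢ = 271×1.76 + 268×1.76 = 948.64
T_out = 39203 / 948.64 = 41.326 °C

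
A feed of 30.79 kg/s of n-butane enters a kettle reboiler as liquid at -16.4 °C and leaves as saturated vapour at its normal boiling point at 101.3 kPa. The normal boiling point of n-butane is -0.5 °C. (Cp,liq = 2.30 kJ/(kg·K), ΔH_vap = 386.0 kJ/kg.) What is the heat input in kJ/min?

Q = 781000 kJ/min

liquid -16.4→-0.5 °C: 36.57 kJ/kg
vaporisation at -0.5 °C: 386 kJ/kg
Δh = 36.57 + 386 = 422.57 kJ/kg
Q = ṁ·Δh = 30.79 kg/s × 422.57 kJ/kg = 13011 kJ/s
|Q| = 13011 kW = 780660 kJ/min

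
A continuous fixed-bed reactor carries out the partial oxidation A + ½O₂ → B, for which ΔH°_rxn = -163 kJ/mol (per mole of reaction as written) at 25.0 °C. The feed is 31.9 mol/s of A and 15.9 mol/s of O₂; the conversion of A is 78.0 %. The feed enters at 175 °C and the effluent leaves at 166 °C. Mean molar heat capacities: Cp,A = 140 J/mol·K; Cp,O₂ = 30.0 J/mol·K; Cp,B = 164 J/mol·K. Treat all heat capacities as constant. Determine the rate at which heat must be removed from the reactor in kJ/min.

Q_out = 244000 kJ/min

Extent of reaction ξ = 0.780 × 31.9 = 24.882 mol/s
Reaction term: ξ·ΔH°_rxn = 24.882 × -163 = -4055.8 kJ/s
Sensible, feed 175→25 °C: -741.45 kJ/s
Outlet flows (mol/s): A 7.018, O₂ 3.459, B 24.882
Sensible, products 25→166 °C: 728.54 kJ/s
Q = ΔH = -4068.7 kJ/s = -4068.7 kW
Heat removed = 244120 kJ/min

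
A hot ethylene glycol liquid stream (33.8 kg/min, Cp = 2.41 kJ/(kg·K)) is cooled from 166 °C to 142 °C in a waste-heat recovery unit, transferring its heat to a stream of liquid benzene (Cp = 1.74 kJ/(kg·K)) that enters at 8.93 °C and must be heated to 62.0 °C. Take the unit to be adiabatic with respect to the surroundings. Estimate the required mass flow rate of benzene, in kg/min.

Heat released by hot stream: Q = 33.8 × 2.41 × (166 − 142) = 1955 kJ/min
Energy balance on cold side (adiabatic exchanger): Q = ṁ_c·Cp_c·(T_c,out − T_c,in)
ṁ_c = 1955 / [1.74 × (62.0 − 8.93)] = 21.171 kg/min

ṁ_c = 21.2 kg/min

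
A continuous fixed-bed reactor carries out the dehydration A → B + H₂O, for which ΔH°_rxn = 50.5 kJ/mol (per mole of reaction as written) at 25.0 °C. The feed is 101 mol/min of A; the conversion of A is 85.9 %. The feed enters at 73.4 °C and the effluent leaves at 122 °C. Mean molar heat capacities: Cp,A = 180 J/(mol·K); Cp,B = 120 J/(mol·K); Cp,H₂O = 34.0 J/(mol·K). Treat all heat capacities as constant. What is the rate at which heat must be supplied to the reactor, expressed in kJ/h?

Q_in = 303000 kJ/h

Extent of reaction ξ = 0.859 × 101 = 86.759 mol/min
Reaction term: ξ·ΔH°_rxn = 86.759 × 50.5 = 4381.3 kJ/min
Sensible, feed 73.4→25 °C: -879.91 kJ/min
Outlet flows (mol/min): A 14.241, B 86.759, H₂O 86.759
Sensible, products 25→122 °C: 1544.7 kJ/min
Q = ΔH = 5046.1 kJ/min = 84.101 kW
Heat supplied = 302760 kJ/h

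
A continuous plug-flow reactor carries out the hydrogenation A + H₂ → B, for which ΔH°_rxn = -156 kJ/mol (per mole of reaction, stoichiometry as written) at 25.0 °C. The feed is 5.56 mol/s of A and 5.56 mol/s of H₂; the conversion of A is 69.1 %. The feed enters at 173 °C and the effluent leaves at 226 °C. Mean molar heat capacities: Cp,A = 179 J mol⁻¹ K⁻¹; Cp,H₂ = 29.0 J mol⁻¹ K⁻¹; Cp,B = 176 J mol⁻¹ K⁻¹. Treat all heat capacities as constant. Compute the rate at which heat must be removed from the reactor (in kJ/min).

Extent of reaction ξ = 0.691 × 5.56 = 3.842 mol/s
Reaction term: ξ·ΔH°_rxn = 3.842 × -156 = -599.35 kJ/s
Sensible, feed 173→25 °C: -171.16 kJ/s
Outlet flows (mol/s): A 1.718, H₂ 1.718, B 3.842
Sensible, products 25→226 °C: 207.74 kJ/s
Q = ΔH = -562.76 kJ/s = -562.76 kW
Heat removed = 33766 kJ/min

Q_out = 33800 kJ/min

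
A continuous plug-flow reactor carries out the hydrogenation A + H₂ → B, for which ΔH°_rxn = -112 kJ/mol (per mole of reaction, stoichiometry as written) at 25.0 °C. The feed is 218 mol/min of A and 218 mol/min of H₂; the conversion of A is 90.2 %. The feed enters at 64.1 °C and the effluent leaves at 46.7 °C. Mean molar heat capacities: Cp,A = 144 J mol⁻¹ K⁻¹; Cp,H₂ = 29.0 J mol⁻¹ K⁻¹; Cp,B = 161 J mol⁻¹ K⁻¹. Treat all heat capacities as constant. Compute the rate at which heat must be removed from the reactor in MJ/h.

Extent of reaction ξ = 0.902 × 218 = 196.64 mol/min
Reaction term: ξ·ΔH°_rxn = 196.64 × -112 = -22023 kJ/min
Sensible, feed 64.1→25 °C: -1474.6 kJ/min
Outlet flows (mol/min): A 21.364, H₂ 21.364, B 196.64
Sensible, products 25→46.7 °C: 767.19 kJ/min
Q = ΔH = -22731 kJ/min = -378.84 kW
Heat removed = 1363.8 MJ/h

Q_out = 1360 MJ/h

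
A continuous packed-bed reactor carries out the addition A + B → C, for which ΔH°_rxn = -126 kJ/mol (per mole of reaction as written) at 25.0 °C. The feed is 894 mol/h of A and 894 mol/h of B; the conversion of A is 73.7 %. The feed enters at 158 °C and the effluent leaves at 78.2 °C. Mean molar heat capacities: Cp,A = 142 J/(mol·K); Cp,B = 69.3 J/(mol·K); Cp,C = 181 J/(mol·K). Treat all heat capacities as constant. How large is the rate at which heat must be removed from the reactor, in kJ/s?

Extent of reaction ξ = 0.737 × 894 = 658.88 mol/h
Reaction term: ξ·ΔH°_rxn = 658.88 × -126 = -83019 kJ/h
Sensible, feed 158→25 °C: -25124 kJ/h
Outlet flows (mol/h): A 235.12, B 235.12, C 658.88
Sensible, products 25→78.2 °C: 8987.5 kJ/h
Q = ΔH = -99155 kJ/h = -27.543 kW
Heat removed = 27.543 kJ/s

Q_out = 27.5 kJ/s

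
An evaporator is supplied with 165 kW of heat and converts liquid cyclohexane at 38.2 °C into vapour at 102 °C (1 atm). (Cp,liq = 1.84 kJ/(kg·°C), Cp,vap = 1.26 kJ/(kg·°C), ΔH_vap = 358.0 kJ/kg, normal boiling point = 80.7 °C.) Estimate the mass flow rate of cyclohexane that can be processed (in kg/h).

ṁ = 1280 kg/h

Δh = 1.84×(80.7−38.2) + 358.0 + 1.26×(102−80.7) = 463.04 kJ/kg
Q = 165 kW = 165 kJ/s = 594000 kJ/h
ṁ = Q/Δh = 594000 / 463.04 = 1282.8 kg/h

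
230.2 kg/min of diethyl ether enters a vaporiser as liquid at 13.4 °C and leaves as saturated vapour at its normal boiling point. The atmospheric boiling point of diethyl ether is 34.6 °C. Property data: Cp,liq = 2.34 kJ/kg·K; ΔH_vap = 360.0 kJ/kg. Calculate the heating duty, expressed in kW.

liquid 13.4→34.6 °C: 49.608 kJ/kg
vaporisation at 34.6 °C: 360 kJ/kg
Δh = 49.608 + 360 = 409.61 kJ/kg
Q = ṁ·Δh = 230.2 kg/min × 409.61 kJ/kg = 94292 kJ/min
|Q| = 1571.5 kW

Q = 1570 kW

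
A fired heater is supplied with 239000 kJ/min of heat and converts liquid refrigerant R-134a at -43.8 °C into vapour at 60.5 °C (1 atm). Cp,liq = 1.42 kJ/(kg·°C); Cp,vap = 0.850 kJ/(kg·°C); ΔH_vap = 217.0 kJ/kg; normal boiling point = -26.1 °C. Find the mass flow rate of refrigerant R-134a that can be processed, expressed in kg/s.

Δh = 1.42×(-26.1−-43.8) + 217.0 + 0.850×(60.5−-26.1) = 315.74 kJ/kg
Q = 239000 kJ/min = 3983.3 kJ/s = 3983.3 kJ/s
ṁ = Q/Δh = 3983.3 / 315.74 = 12.616 kg/s

ṁ = 12.6 kg/s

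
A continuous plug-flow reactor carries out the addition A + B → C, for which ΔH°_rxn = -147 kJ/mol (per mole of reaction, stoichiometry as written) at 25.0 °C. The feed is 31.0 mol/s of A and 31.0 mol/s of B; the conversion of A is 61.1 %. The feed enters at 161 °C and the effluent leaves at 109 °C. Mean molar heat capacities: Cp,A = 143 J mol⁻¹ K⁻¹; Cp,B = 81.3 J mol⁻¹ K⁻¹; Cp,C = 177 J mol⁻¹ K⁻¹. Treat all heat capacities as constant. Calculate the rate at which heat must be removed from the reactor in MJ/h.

Q_out = 11600 MJ/h

Extent of reaction ξ = 0.611 × 31.0 = 18.941 mol/s
Reaction term: ξ·ΔH°_rxn = 18.941 × -147 = -2784.3 kJ/s
Sensible, feed 161→25 °C: -945.65 kJ/s
Outlet flows (mol/s): A 12.059, B 12.059, C 18.941
Sensible, products 25→109 °C: 508.82 kJ/s
Q = ΔH = -3221.2 kJ/s = -3221.2 kW
Heat removed = 11596 MJ/h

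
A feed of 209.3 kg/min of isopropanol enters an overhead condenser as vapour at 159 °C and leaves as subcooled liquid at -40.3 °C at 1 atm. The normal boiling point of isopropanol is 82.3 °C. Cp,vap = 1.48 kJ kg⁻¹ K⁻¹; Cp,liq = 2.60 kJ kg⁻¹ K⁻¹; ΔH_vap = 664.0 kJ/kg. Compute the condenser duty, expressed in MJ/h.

Q_c = 13800 MJ/h

vapour 159→82.3 °C: -113.52 kJ/kg
condensation at 82.3 °C: -664 kJ/kg
liquid 82.3→-40.3 °C: -318.76 kJ/kg
Δh = -113.52 + -664 + -318.76 = -1096.3 kJ/kg
Q = ṁ·Δh = 209.3 kg/min × -1096.3 kJ/kg = -229450 kJ/min
|Q| = 3824.2 kW = 13767 MJ/h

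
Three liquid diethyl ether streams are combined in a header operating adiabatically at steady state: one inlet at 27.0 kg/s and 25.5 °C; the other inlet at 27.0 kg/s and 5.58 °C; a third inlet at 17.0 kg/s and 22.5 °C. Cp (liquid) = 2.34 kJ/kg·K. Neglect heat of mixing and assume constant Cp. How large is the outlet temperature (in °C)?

No heat crosses the boundary, so H_out = H_in.
T_out = Σ ṁᵢCp,ᵢTᵢ / Σ ṁᵢCp,ᵢ
      = 2858.7 / 166.14 = 17.206 °C

T_out = 17.2 °C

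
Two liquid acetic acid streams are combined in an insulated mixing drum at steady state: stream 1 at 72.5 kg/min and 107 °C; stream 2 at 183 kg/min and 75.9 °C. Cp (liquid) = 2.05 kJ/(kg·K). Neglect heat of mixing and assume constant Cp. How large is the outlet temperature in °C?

Adiabatic, steady state ⇒ Σ ṁᵢCp,ᵢ(T_out − Tᵢ) = 0
T_out = Σ ṁᵢCp,ᵢTᵢ / Σ ṁᵢCp,ᵢ
      = 44377 / 523.77 = 84.725 °C

T_out = 84.7 °C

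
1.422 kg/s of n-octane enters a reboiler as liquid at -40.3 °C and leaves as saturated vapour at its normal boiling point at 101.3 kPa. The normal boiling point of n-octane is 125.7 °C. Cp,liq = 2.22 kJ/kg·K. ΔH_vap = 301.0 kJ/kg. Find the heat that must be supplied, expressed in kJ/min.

liquid -40.3→125.7 °C: 368.52 kJ/kg
vaporisation at 125.7 °C: 301 kJ/kg
Δh = 368.52 + 301 = 669.52 kJ/kg
Q = ṁ·Δh = 1.422 kg/s × 669.52 kJ/kg = 952.06 kJ/s
|Q| = 952.06 kW = 57123 kJ/min

Q = 57100 kJ/min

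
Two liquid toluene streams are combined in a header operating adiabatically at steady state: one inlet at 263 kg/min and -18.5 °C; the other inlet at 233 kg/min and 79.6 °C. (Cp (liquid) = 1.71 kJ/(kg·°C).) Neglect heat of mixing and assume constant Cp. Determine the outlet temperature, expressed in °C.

T_out = 27.6 °C

No heat crosses the boundary, so H_out = H_in.
T_out = Σ ṁᵢCp,ᵢTᵢ / Σ ṁᵢCp,ᵢ
      = 23395 / 848.16 = 27.583 °C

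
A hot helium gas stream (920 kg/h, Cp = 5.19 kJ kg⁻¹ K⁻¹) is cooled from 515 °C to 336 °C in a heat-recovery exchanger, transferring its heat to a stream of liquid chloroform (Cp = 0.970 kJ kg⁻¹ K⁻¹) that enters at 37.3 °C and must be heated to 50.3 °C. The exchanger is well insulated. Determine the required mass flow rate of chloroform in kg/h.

ṁ_c = 67800 kg/h

Heat released by hot stream: Q = 920 × 5.19 × (515 − 336) = 854690 kJ/h
Energy balance on cold side (adiabatic exchanger): Q = ṁ_c·Cp_c·(T_c,out − T_c,in)
ṁ_c = 854690 / [0.970 × (50.3 − 37.3)] = 67779 kg/h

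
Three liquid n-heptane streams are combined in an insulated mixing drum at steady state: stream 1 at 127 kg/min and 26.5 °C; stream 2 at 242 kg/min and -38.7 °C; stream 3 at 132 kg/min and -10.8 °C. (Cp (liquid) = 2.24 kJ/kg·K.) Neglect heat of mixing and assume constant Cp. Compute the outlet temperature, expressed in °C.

T_out = -14.8 °C

Adiabatic, steady state ⇒ Σ ṁᵢCp,ᵢ(T_out − Tᵢ) = 0
Σ ṁᵢCp,ᵢTᵢ = 127×2.24×26.5 + 242×2.24×-38.7 + 132×2.24×-10.8 = -16633
Σ ṁᵢCp,ᵢ = 127×2.24 + 242×2.24 + 132×2.24 = 1122.2
T_out = -16633 / 1122.2 = -14.821 °C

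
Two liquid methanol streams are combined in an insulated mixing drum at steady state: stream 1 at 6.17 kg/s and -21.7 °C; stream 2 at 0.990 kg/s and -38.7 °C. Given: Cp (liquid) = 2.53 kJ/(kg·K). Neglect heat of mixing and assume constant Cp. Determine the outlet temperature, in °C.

T_out = -24.1 °C

No heat crosses the boundary, so H_out = H_in.
Σ ṁᵢCp,ᵢTᵢ = 6.17×2.53×-21.7 + 0.990×2.53×-38.7 = -435.67
Σ ṁᵢCp,ᵢ = 6.17×2.53 + 0.990×2.53 = 18.115
T_out = -435.67 / 18.115 = -24.051 °C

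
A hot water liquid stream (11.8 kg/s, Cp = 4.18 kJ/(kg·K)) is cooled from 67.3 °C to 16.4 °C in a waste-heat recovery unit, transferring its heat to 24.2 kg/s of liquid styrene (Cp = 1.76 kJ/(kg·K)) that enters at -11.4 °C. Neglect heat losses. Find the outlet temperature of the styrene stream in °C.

Heat released by hot stream: Q = 11.8 × 4.18 × (67.3 − 16.4) = 2510.6 kJ/s
Energy balance on cold side (adiabatic exchanger): Q = ṁ_c·Cp_c·(T_c,out − T_c,in)
T_c,out = -11.4 + 2510.6/(24.2 × 1.76) = 47.545 °C

T_c,out = 47.5 °C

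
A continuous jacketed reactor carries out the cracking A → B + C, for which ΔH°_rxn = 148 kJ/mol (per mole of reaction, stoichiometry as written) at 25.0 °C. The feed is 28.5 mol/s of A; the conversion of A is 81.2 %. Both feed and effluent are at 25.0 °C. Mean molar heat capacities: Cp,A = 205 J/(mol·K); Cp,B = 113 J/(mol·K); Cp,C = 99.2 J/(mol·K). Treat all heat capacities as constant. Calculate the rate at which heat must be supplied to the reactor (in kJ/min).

Q_in = 206000 kJ/min

Extent of reaction ξ = 0.812 × 28.5 = 23.142 mol/s
Reaction term: ξ·ΔH°_rxn = 23.142 × 148 = 3425 kJ/s
Q = ΔH = 3425 kJ/s = 3425 kW
Heat supplied = 205500 kJ/min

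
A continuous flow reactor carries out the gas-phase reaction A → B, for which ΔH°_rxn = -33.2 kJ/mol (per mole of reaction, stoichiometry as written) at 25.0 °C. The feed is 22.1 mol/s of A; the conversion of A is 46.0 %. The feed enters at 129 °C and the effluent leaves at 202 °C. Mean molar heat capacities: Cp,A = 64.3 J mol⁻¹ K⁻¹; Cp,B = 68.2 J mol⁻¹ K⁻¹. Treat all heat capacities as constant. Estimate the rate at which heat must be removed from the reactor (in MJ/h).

Extent of reaction ξ = 0.460 × 22.1 = 10.166 mol/s
Reaction term: ξ·ΔH°_rxn = 10.166 × -33.2 = -337.51 kJ/s
Sensible, feed 129→25 °C: -147.79 kJ/s
Outlet flows (mol/s): A 11.934, B 10.166
Sensible, products 25→202 °C: 258.54 kJ/s
Q = ΔH = -226.76 kJ/s = -226.76 kW
Heat removed = 816.33 MJ/h

Q_out = 816 MJ/h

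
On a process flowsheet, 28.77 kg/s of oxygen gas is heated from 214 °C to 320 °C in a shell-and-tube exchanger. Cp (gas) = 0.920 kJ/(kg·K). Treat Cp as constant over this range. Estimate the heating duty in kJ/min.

Q = 168000 kJ/min

Q = ṁ·Cp·ΔT = 28.77 × 0.920 × (320 − 214) = 2805.7 kJ/s
Heating duty = 168340 kJ/min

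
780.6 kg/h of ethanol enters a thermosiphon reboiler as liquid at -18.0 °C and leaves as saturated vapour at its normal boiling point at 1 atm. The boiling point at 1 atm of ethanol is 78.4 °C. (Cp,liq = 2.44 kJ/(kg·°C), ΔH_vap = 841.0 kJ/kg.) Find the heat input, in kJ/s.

Q = 233 kJ/s

liquid -18.0→78.4 °C: 235.22 kJ/kg
vaporisation at 78.4 °C: 841 kJ/kg
Δh = 235.22 + 841 = 1076.2 kJ/kg
Q = ṁ·Δh = 780.6 kg/h × 1076.2 kJ/kg = 840090 kJ/h
|Q| = 233.36 kW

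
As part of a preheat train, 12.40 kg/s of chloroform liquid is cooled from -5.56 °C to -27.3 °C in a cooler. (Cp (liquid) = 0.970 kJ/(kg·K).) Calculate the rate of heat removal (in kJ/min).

Q = ṁ·Cp·ΔT = 12.40 × 0.970 × (-27.3 − -5.56) = -261.49 kJ/s
Cooling duty = 15689 kJ/min

Q_c = 15700 kJ/min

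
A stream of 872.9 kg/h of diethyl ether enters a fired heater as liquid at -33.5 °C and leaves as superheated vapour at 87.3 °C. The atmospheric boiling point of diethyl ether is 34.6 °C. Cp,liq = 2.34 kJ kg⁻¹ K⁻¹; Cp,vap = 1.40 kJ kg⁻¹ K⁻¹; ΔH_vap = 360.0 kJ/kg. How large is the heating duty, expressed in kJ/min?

Q = 8630 kJ/min

liquid -33.5→34.6 °C: 159.35 kJ/kg
vaporisation at 34.6 °C: 360 kJ/kg
vapour 34.6→87.3 °C: 73.78 kJ/kg
Δh = 159.35 + 360 + 73.78 = 593.13 kJ/kg
Q = ṁ·Δh = 872.9 kg/h × 593.13 kJ/kg = 517750 kJ/h
|Q| = 143.82 kW = 8629.1 kJ/min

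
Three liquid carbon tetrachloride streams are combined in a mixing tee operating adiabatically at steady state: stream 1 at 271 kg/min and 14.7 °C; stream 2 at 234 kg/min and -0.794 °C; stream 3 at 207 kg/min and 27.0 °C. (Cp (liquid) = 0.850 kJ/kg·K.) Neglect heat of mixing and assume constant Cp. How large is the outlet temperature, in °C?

T_out = 13.2 °C

Adiabatic, steady state ⇒ Σ ṁᵢCp,ᵢ(T_out − Tᵢ) = 0
Σ ṁᵢCp,ᵢTᵢ = 271×0.850×14.7 + 234×0.850×-0.794 + 207×0.850×27.0 = 7978.9
Σ ṁᵢCp,ᵢ = 271×0.850 + 234×0.850 + 207×0.850 = 605.2
T_out = 7978.9 / 605.2 = 13.184 °C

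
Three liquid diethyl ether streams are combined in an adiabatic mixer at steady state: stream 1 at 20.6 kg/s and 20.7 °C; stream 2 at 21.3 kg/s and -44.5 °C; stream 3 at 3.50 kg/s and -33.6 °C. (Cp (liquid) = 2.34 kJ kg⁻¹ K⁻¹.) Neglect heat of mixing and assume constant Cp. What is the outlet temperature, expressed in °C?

Energy balance with Q = 0: Σ ṁᵢCp,ᵢ(T_out − Tᵢ) = 0
Σ ṁᵢCp,ᵢTᵢ = 20.6×2.34×20.7 + 21.3×2.34×-44.5 + 3.50×2.34×-33.6 = -1495.3
Σ ṁᵢCp,ᵢ = 20.6×2.34 + 21.3×2.34 + 3.50×2.34 = 106.24
T_out = -1495.3 / 106.24 = -14.076 °C

T_out = -14.1 °C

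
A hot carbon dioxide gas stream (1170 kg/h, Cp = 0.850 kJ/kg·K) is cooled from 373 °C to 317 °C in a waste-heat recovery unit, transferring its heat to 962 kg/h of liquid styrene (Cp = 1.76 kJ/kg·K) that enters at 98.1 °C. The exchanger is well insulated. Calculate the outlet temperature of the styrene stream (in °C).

T_c,out = 131 °C

Heat released by hot stream: Q = 1170 × 0.850 × (373 − 317) = 55692 kJ/h
Energy balance on cold side (adiabatic exchanger): Q = ṁ_c·Cp_c·(T_c,out − T_c,in)
T_c,out = 98.1 + 55692/(962 × 1.76) = 130.99 °C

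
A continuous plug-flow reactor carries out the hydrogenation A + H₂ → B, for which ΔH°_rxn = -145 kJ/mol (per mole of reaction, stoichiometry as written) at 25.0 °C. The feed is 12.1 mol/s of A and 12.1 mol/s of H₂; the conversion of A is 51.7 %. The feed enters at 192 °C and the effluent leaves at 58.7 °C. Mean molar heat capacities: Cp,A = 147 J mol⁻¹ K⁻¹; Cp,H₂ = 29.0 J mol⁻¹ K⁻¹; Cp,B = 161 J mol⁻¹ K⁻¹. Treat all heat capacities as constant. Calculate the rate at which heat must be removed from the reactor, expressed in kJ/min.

Extent of reaction ξ = 0.517 × 12.1 = 6.2557 mol/s
Reaction term: ξ·ΔH°_rxn = 6.2557 × -145 = -907.08 kJ/s
Sensible, feed 192→25 °C: -355.64 kJ/s
Outlet flows (mol/s): A 5.8443, H₂ 5.8443, B 6.2557
Sensible, products 25→58.7 °C: 68.605 kJ/s
Q = ΔH = -1194.1 kJ/s = -1194.1 kW
Heat removed = 71647 kJ/min

Q_out = 71600 kJ/min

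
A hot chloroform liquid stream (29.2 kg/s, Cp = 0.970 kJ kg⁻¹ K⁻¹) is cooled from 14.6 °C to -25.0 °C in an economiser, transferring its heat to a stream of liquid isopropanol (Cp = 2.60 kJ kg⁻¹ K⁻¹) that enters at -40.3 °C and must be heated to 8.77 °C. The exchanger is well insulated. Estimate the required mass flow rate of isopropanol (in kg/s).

ṁ_c = 8.79 kg/s

Heat released by hot stream: Q = 29.2 × 0.970 × (14.6 − -25.0) = 1121.6 kJ/s
Energy balance on cold side (adiabatic exchanger): Q = ṁ_c·Cp_c·(T_c,out − T_c,in)
ṁ_c = 1121.6 / [2.60 × (8.77 − -40.3)] = 8.7914 kg/s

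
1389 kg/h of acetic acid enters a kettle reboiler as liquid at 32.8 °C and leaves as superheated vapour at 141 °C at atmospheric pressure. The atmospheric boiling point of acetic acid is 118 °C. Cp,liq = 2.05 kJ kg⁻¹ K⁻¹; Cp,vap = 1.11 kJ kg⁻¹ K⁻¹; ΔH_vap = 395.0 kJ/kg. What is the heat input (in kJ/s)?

liquid 32.8→118 °C: 174.66 kJ/kg
vaporisation at 118 °C: 395 kJ/kg
vapour 118→141 °C: 25.53 kJ/kg
Δh = 174.66 + 395 + 25.53 = 595.19 kJ/kg
Q = ṁ·Δh = 1389 kg/h × 595.19 kJ/kg = 826720 kJ/h
|Q| = 229.64 kW

Q = 230 kJ/s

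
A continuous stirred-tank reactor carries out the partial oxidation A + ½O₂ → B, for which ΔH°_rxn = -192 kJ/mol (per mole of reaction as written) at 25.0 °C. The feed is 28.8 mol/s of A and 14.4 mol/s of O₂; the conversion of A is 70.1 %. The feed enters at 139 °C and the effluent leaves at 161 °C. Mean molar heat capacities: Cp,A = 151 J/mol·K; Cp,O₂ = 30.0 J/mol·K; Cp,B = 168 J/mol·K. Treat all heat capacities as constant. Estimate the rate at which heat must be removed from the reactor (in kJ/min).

Extent of reaction ξ = 0.701 × 28.8 = 20.189 mol/s
Reaction term: ξ·ΔH°_rxn = 20.189 × -192 = -3876.2 kJ/s
Sensible, feed 139→25 °C: -545.01 kJ/s
Outlet flows (mol/s): A 8.6112, O₂ 4.3056, B 20.189
Sensible, products 25→161 °C: 655.68 kJ/s
Q = ΔH = -3765.6 kJ/s = -3765.6 kW
Heat removed = 225930 kJ/min

Q_out = 226000 kJ/min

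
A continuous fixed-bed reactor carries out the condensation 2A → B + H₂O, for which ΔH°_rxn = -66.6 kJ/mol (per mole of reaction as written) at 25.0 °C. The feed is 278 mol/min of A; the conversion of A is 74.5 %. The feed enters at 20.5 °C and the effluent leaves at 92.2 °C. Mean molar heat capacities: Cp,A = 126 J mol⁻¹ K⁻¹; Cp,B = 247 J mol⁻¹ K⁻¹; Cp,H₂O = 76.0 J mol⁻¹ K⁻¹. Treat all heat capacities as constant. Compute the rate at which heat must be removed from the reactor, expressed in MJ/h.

Extent of reaction ξ = 0.745 × 278 / 2 = 103.55 mol/min
Reaction term: ξ·ΔH°_rxn = 103.55 × -66.6 = -6896.8 kJ/min
Sensible, feed 20.5→25 °C: 157.63 kJ/min
Outlet flows (mol/min): A 70.89, B 103.55, H₂O 103.55
Sensible, products 25→92.2 °C: 2848 kJ/min
Q = ΔH = -3891.2 kJ/min = -64.853 kW
Heat removed = 233.47 MJ/h

Q_out = 233 MJ/h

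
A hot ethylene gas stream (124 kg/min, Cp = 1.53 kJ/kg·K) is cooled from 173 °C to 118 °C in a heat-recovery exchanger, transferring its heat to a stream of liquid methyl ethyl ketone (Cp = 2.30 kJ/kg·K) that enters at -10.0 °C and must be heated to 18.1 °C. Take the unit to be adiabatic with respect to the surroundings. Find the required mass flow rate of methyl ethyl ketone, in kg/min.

Heat released by hot stream: Q = 124 × 1.53 × (173 − 118) = 10435 kJ/min
Energy balance on cold side (adiabatic exchanger): Q = ṁ_c·Cp_c·(T_c,out − T_c,in)
ṁ_c = 10435 / [2.30 × (18.1 − -10.0)] = 161.45 kg/min

ṁ_c = 161 kg/min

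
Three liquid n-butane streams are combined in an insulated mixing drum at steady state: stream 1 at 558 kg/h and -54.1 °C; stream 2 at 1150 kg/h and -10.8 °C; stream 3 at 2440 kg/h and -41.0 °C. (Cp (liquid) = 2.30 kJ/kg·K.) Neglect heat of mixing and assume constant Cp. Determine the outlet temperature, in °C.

Adiabatic, steady state ⇒ Σ ṁᵢCp,ᵢ(T_out − Tᵢ) = 0
Σ ṁᵢCp,ᵢTᵢ = 558×2.30×-54.1 + 1150×2.30×-10.8 + 2440×2.30×-41.0 = -328090
Σ ṁᵢCp,ᵢ = 558×2.30 + 1150×2.30 + 2440×2.30 = 9540.4
T_out = -328090 / 9540.4 = -34.39 °C

T_out = -34.4 °C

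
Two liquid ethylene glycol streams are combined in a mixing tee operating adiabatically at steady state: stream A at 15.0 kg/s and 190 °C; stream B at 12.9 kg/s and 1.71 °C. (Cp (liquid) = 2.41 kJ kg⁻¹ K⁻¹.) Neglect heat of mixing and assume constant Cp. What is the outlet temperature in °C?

Energy balance with Q = 0: Σ ṁᵢCp,ᵢ(T_out − Tᵢ) = 0
Σ ṁᵢCp,ᵢTᵢ = 15.0×2.41×190 + 12.9×2.41×1.71 = 6921.7
Σ ṁᵢCp,ᵢ = 15.0×2.41 + 12.9×2.41 = 67.239
T_out = 6921.7 / 67.239 = 102.94 °C

T_out = 103 °C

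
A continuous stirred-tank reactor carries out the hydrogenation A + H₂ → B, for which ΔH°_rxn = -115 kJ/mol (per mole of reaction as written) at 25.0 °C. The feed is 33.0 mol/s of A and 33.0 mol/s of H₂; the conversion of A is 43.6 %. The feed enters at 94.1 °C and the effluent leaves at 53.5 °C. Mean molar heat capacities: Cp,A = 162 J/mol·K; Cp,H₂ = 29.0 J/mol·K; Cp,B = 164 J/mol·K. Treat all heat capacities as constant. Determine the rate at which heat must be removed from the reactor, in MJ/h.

Q_out = 6920 MJ/h

Extent of reaction ξ = 0.436 × 33.0 = 14.388 mol/s
Reaction term: ξ·ΔH°_rxn = 14.388 × -115 = -1654.6 kJ/s
Sensible, feed 94.1→25 °C: -435.54 kJ/s
Outlet flows (mol/s): A 18.612, H₂ 18.612, B 14.388
Sensible, products 25→53.5 °C: 168.56 kJ/s
Q = ΔH = -1921.6 kJ/s = -1921.6 kW
Heat removed = 6917.7 MJ/h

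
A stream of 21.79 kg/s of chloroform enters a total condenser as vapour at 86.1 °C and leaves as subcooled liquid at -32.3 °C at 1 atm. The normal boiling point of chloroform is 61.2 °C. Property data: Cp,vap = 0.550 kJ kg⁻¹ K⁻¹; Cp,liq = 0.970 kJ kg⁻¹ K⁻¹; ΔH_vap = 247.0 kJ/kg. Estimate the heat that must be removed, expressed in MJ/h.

vapour 86.1→61.2 °C: -13.695 kJ/kg
condensation at 61.2 °C: -247 kJ/kg
liquid 61.2→-32.3 °C: -90.695 kJ/kg
Δh = -13.695 + -247 + -90.695 = -351.39 kJ/kg
Q = ṁ·Δh = 21.79 kg/s × -351.39 kJ/kg = -7656.8 kJ/s
|Q| = 7656.8 kW = 27564 MJ/h

Q_c = 27600 MJ/h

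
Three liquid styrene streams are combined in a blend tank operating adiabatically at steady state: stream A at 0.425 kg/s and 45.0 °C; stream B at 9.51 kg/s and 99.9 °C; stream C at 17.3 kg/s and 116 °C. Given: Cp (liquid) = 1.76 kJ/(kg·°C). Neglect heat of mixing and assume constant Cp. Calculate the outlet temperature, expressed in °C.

Energy balance with Q = 0: Σ ṁᵢCp,ᵢ(T_out − Tᵢ) = 0
T_out = Σ ṁᵢCp,ᵢTᵢ / Σ ṁᵢCp,ᵢ
      = 5237.7 / 47.934 = 109.27 °C

T_out = 109 °C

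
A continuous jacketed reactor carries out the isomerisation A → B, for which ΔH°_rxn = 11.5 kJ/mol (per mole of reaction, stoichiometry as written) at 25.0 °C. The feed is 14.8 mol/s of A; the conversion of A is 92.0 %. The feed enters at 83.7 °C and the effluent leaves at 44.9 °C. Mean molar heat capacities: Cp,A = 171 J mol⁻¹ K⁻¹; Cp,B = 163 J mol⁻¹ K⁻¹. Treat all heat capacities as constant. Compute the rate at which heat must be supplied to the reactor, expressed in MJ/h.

Q_in = 202 MJ/h

Extent of reaction ξ = 0.920 × 14.8 = 13.616 mol/s
Reaction term: ξ·ΔH°_rxn = 13.616 × 11.5 = 156.58 kJ/s
Sensible, feed 83.7→25 °C: -148.56 kJ/s
Outlet flows (mol/s): A 1.184, B 13.616
Sensible, products 25→44.9 °C: 48.195 kJ/s
Q = ΔH = 56.221 kJ/s = 56.221 kW
Heat supplied = 202.4 MJ/h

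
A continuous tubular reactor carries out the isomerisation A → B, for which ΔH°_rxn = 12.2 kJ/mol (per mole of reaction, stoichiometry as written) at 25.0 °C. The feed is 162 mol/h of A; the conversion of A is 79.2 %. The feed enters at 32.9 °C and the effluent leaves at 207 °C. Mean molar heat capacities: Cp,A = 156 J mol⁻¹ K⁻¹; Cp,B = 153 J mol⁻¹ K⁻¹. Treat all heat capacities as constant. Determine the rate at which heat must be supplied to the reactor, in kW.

Extent of reaction ξ = 0.792 × 162 = 128.3 mol/h
Reaction term: ξ·ΔH°_rxn = 128.3 × 12.2 = 1565.3 kJ/h
Sensible, feed 32.9→25 °C: -199.65 kJ/h
Outlet flows (mol/h): A 33.696, B 128.3
Sensible, products 25→207 °C: 4529.5 kJ/h
Q = ΔH = 5895.1 kJ/h = 1.6375 kW
Heat supplied = 1.6375 kW

Q_in = 1.64 kW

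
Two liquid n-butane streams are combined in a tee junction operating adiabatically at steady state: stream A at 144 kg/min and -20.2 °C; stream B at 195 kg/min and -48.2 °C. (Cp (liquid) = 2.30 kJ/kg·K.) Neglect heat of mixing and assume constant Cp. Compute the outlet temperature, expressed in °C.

Energy balance with Q = 0: Σ ṁᵢCp,ᵢ(T_out − Tᵢ) = 0
T_out = Σ ṁᵢCp,ᵢTᵢ / Σ ṁᵢCp,ᵢ
      = -28308 / 779.7 = -36.306 °C

T_out = -36.3 °C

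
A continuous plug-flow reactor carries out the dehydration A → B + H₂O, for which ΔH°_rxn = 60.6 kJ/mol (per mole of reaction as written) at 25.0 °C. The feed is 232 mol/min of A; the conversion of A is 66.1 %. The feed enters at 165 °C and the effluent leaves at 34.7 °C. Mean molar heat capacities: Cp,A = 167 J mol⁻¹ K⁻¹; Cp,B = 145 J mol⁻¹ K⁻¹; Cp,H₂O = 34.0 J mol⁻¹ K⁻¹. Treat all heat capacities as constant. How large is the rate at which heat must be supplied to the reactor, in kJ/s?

Extent of reaction ξ = 0.661 × 232 = 153.35 mol/min
Reaction term: ξ·ΔH°_rxn = 153.35 × 60.6 = 9293.1 kJ/min
Sensible, feed 165→25 °C: -5424.2 kJ/min
Outlet flows (mol/min): A 78.648, B 153.35, H₂O 153.35
Sensible, products 25→34.7 °C: 393.67 kJ/min
Q = ΔH = 4262.6 kJ/min = 71.044 kW
Heat supplied = 71.044 kJ/s

Q_in = 71.0 kJ/s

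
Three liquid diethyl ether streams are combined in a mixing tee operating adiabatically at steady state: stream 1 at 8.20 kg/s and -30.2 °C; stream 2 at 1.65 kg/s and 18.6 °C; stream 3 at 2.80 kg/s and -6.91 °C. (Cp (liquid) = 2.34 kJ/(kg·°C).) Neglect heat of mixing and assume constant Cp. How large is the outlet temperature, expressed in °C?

T_out = -18.7 °C

Adiabatic, steady state ⇒ Σ ṁᵢCp,ᵢ(T_out − Tᵢ) = 0
T_out = Σ ṁᵢCp,ᵢTᵢ / Σ ṁᵢCp,ᵢ
      = -552.94 / 29.601 = -18.68 °C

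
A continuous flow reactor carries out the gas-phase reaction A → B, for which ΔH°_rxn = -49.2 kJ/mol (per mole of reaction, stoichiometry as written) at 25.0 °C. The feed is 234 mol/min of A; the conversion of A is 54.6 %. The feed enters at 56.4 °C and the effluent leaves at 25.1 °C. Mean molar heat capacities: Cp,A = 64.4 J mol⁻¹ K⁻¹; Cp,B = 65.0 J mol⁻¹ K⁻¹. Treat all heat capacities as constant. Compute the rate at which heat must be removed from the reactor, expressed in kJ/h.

Extent of reaction ξ = 0.546 × 234 = 127.76 mol/min
Reaction term: ξ·ΔH°_rxn = 127.76 × -49.2 = -6286 kJ/min
Sensible, feed 56.4→25 °C: -473.19 kJ/min
Outlet flows (mol/min): A 106.24, B 127.76
Sensible, products 25→25.1 °C: 1.5146 kJ/min
Q = ΔH = -6757.7 kJ/min = -112.63 kW
Heat removed = 405460 kJ/h

Q_out = 405000 kJ/h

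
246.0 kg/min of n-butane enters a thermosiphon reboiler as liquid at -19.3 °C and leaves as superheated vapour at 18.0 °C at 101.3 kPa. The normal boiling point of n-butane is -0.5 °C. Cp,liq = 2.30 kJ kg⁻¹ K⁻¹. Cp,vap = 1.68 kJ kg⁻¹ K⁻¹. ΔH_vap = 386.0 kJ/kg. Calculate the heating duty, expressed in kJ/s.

liquid -19.3→-0.5 °C: 43.24 kJ/kg
vaporisation at -0.5 °C: 386 kJ/kg
vapour -0.5→18.0 °C: 31.08 kJ/kg
Δh = 43.24 + 386 + 31.08 = 460.32 kJ/kg
Q = ṁ·Δh = 246.0 kg/min × 460.32 kJ/kg = 113240 kJ/min
|Q| = 1887.3 kW

Q = 1890 kJ/s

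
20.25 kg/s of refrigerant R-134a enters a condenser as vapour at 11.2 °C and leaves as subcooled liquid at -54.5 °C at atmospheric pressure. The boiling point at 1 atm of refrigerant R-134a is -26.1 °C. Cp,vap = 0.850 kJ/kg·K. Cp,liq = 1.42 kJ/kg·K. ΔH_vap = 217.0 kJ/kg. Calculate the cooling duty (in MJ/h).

vapour 11.2→-26.1 °C: -31.705 kJ/kg
condensation at -26.1 °C: -217 kJ/kg
liquid -26.1→-54.5 °C: -40.328 kJ/kg
Δh = -31.705 + -217 + -40.328 = -289.03 kJ/kg
Q = ṁ·Δh = 20.25 kg/s × -289.03 kJ/kg = -5852.9 kJ/s
|Q| = 5852.9 kW = 21071 MJ/h

Q_c = 21100 MJ/h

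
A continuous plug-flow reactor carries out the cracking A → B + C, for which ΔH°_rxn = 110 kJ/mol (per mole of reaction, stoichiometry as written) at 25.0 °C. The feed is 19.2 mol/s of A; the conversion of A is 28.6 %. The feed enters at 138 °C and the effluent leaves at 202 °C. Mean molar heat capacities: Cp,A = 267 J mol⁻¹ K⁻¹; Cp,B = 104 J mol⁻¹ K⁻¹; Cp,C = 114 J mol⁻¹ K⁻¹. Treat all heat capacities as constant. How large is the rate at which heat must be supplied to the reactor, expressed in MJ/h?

Extent of reaction ξ = 0.286 × 19.2 = 5.4912 mol/s
Reaction term: ξ·ΔH°_rxn = 5.4912 × 110 = 604.03 kJ/s
Sensible, feed 138→25 °C: -579.28 kJ/s
Outlet flows (mol/s): A 13.709, B 5.4912, C 5.4912
Sensible, products 25→202 °C: 859.75 kJ/s
Q = ΔH = 884.5 kJ/s = 884.5 kW
Heat supplied = 3184.2 MJ/h

Q_in = 3180 MJ/h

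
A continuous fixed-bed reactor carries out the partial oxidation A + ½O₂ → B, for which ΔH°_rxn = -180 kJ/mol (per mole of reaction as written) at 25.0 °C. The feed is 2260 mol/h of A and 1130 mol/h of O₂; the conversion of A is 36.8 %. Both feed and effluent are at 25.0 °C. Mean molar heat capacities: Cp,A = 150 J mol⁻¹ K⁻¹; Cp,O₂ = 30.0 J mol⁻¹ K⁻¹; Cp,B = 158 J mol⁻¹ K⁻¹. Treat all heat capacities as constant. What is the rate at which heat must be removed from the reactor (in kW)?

Extent of reaction ξ = 0.368 × 2260 = 831.68 mol/h
Reaction term: ξ·ΔH°_rxn = 831.68 × -180 = -149700 kJ/h
Q = ΔH = -149700 kJ/h = -41.584 kW
Heat removed = 41.584 kW

Q_out = 41.6 kW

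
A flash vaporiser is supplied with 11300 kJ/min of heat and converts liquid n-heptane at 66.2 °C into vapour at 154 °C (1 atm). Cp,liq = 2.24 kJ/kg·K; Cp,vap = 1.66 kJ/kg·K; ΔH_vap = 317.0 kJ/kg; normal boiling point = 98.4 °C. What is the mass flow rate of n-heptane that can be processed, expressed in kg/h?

ṁ = 1410 kg/h

Δh = 2.24×(98.4−66.2) + 317.0 + 1.66×(154−98.4) = 481.42 kJ/kg
Q = 11300 kJ/min = 188.33 kJ/s = 678000 kJ/h
ṁ = Q/Δh = 678000 / 481.42 = 1408.3 kg/h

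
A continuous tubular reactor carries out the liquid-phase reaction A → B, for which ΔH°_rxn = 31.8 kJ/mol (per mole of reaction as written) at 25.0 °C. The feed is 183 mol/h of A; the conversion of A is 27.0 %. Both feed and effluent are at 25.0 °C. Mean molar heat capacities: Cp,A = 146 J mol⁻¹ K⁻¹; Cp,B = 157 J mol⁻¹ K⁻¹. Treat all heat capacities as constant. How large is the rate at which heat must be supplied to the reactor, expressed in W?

Q_in = 436 W

Extent of reaction ξ = 0.270 × 183 = 49.41 mol/h
Reaction term: ξ·ΔH°_rxn = 49.41 × 31.8 = 1571.2 kJ/h
Q = ΔH = 1571.2 kJ/h = 0.43646 kW
Heat supplied = 436.46 W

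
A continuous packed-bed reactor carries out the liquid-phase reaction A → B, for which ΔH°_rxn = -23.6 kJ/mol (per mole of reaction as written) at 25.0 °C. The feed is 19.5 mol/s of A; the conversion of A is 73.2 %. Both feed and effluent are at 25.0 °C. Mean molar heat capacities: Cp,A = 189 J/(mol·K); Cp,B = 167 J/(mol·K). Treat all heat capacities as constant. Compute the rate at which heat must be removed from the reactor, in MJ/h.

Extent of reaction ξ = 0.732 × 19.5 = 14.274 mol/s
Reaction term: ξ·ΔH°_rxn = 14.274 × -23.6 = -336.87 kJ/s
Q = ΔH = -336.87 kJ/s = -336.87 kW
Heat removed = 1212.7 MJ/h

Q_out = 1210 MJ/h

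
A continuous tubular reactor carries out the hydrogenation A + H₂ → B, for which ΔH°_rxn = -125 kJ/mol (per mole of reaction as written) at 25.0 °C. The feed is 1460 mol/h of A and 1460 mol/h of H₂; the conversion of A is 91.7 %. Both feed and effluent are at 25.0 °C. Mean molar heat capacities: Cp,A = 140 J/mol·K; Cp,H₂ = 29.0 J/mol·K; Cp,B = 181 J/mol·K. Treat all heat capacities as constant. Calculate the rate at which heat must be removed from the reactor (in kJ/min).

Extent of reaction ξ = 0.917 × 1460 = 1338.8 mol/h
Reaction term: ξ·ΔH°_rxn = 1338.8 × -125 = -167350 kJ/h
Q = ΔH = -167350 kJ/h = -46.487 kW
Heat removed = 2789.2 kJ/min

Q_out = 2790 kJ/min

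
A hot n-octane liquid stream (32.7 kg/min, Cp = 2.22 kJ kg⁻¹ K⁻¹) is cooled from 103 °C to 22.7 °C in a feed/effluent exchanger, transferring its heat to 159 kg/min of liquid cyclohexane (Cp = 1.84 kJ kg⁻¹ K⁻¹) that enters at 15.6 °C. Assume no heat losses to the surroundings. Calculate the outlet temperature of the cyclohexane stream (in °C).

Heat released by hot stream: Q = 32.7 × 2.22 × (103 − 22.7) = 5829.3 kJ/min
Energy balance on cold side (adiabatic exchanger): Q = ṁ_c·Cp_c·(T_c,out − T_c,in)
T_c,out = 15.6 + 5829.3/(159 × 1.84) = 35.525 °C

T_c,out = 35.5 °C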